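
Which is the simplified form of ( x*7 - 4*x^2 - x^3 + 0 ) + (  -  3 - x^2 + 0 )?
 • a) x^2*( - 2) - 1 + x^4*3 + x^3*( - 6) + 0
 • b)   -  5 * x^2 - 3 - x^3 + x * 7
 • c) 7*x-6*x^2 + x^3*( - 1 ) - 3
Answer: b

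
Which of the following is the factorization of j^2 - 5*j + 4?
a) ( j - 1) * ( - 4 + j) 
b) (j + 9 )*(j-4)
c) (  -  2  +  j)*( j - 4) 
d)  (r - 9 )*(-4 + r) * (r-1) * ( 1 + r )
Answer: a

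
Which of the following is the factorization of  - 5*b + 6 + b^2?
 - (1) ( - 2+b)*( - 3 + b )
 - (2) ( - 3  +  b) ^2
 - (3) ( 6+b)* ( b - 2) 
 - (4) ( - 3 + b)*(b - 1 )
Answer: 1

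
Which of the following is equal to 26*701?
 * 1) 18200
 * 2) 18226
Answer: 2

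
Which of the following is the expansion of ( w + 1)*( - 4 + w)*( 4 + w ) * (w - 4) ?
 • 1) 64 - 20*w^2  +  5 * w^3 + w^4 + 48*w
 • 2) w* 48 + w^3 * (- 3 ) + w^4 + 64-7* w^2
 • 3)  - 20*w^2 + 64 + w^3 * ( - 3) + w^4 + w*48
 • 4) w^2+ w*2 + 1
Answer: 3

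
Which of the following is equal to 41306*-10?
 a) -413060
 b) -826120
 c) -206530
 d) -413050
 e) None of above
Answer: a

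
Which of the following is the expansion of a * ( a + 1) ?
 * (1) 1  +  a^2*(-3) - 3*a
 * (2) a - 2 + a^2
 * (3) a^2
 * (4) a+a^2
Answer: 4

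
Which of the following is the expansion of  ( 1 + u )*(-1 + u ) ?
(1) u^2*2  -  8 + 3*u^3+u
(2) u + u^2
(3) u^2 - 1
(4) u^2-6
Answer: 3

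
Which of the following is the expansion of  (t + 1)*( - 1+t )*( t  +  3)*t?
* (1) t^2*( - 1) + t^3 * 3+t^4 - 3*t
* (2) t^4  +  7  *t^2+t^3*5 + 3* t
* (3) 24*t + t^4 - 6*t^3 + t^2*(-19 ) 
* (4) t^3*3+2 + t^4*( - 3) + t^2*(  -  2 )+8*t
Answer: 1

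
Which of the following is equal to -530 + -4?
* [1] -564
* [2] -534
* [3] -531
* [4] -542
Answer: 2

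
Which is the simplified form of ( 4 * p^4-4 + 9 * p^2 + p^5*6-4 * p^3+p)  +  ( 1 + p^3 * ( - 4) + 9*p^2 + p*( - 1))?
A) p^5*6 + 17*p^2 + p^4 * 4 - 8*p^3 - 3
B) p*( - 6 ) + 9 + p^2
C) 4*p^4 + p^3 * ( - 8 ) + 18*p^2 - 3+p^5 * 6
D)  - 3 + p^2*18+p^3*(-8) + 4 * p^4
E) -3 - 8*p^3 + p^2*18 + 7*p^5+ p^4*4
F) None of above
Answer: C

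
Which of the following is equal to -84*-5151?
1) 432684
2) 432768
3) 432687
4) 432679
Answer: 1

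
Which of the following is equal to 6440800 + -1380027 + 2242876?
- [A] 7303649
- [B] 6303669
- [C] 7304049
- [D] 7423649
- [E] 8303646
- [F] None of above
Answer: A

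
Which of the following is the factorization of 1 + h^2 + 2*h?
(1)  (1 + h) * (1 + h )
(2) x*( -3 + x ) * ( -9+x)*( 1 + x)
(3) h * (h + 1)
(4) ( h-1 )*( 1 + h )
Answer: 1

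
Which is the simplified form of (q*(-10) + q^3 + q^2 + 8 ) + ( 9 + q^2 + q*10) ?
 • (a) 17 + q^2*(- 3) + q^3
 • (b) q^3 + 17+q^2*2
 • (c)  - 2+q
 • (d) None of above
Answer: b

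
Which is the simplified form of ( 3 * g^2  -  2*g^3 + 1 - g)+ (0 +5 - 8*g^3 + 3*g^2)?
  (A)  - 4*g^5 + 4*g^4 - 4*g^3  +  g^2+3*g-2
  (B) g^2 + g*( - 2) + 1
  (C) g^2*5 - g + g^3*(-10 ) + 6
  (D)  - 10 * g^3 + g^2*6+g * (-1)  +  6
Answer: D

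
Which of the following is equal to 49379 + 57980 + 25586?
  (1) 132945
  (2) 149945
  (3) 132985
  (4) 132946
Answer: 1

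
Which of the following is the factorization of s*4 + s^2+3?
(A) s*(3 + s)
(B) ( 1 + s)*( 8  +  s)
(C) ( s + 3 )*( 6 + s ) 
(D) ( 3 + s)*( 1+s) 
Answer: D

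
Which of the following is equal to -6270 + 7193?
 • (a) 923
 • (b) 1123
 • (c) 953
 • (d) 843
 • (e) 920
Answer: a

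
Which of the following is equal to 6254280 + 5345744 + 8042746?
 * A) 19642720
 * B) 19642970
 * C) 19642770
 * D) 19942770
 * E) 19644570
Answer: C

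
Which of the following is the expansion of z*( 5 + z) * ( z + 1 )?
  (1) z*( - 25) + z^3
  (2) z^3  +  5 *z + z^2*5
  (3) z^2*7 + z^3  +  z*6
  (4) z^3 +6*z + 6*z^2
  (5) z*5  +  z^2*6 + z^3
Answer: 5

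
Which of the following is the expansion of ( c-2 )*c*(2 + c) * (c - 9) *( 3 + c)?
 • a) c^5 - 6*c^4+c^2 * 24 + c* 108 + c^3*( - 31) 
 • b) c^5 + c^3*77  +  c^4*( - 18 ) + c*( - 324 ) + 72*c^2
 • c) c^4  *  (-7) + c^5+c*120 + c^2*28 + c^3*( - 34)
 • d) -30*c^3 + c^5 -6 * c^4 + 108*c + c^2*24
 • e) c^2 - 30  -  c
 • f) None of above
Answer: a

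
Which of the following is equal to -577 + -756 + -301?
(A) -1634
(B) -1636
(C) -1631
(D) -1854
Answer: A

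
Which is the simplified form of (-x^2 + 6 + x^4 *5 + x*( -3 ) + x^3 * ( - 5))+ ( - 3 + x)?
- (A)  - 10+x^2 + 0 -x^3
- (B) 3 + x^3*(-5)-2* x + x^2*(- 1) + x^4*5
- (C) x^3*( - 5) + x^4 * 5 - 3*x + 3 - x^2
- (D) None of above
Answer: B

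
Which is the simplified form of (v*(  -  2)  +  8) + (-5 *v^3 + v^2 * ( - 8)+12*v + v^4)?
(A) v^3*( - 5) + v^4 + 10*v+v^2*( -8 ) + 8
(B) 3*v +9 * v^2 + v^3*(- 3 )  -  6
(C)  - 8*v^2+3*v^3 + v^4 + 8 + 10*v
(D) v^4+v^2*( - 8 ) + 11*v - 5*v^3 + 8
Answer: A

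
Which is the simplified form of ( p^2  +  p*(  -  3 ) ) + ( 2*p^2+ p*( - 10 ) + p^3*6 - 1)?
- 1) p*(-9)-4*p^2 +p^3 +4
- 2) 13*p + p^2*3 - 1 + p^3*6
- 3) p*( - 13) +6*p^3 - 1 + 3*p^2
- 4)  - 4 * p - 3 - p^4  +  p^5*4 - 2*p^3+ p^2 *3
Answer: 3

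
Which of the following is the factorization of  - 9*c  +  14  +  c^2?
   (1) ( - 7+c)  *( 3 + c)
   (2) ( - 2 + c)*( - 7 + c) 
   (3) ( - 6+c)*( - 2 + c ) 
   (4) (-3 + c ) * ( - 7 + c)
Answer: 2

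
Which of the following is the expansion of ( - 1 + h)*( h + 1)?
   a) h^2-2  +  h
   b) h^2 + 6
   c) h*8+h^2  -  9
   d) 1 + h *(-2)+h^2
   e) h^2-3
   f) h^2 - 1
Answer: f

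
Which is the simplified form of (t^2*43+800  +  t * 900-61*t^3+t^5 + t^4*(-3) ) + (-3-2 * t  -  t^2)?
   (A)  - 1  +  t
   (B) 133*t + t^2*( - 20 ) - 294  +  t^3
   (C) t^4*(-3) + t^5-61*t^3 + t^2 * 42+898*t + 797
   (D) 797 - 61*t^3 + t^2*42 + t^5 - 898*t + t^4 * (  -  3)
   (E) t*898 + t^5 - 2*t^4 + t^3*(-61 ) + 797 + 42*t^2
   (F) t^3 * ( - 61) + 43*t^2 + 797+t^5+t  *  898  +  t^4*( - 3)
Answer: C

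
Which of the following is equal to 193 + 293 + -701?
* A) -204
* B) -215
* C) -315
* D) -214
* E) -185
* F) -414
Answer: B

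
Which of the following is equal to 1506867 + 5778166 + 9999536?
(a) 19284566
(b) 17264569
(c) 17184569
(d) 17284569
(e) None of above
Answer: d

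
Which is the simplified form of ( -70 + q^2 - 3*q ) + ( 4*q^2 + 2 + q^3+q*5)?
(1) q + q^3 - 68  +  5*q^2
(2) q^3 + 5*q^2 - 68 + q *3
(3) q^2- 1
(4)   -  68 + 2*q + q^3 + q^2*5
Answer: 4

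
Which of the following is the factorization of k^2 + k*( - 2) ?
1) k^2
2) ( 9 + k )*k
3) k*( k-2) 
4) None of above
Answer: 3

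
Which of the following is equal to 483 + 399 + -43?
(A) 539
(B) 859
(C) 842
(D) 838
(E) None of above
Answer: E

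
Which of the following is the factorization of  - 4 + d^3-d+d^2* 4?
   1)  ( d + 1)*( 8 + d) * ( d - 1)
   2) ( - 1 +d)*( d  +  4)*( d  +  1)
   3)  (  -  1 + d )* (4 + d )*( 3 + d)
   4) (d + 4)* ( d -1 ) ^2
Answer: 2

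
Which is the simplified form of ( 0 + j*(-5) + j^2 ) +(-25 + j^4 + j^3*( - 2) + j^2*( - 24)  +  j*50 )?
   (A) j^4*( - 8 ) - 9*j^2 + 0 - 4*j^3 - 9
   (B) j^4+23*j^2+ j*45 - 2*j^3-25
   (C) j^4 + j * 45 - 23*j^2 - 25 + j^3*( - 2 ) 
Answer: C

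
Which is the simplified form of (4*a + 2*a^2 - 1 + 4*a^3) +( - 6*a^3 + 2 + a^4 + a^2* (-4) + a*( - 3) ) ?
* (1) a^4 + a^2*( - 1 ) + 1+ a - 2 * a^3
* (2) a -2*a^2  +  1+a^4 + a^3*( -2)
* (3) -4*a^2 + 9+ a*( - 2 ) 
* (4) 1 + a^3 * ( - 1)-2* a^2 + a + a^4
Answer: 2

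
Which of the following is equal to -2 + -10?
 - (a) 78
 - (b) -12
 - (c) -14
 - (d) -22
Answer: b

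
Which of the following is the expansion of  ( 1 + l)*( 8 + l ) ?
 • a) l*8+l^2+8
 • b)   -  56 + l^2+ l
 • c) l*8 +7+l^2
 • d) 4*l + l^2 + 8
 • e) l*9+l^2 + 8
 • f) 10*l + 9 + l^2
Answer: e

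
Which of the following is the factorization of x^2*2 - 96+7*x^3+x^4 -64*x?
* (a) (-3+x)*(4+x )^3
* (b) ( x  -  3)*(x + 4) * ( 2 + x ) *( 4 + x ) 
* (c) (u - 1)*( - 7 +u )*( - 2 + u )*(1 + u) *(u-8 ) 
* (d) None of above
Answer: b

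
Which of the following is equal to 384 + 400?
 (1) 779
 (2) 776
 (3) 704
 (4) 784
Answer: 4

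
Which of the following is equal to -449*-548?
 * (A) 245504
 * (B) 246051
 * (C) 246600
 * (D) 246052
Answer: D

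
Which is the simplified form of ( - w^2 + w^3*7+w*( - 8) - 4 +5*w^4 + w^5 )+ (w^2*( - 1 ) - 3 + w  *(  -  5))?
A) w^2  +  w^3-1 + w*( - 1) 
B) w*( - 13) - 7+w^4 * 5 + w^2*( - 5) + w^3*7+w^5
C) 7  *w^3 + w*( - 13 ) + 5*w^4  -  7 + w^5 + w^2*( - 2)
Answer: C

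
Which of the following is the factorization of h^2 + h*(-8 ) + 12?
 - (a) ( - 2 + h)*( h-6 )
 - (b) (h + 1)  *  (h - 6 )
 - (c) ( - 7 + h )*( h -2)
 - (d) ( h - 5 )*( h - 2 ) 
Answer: a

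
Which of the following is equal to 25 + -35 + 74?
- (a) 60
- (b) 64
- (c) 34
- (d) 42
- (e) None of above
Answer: b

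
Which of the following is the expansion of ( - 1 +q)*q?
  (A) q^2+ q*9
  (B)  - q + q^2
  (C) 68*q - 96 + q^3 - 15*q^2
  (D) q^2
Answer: B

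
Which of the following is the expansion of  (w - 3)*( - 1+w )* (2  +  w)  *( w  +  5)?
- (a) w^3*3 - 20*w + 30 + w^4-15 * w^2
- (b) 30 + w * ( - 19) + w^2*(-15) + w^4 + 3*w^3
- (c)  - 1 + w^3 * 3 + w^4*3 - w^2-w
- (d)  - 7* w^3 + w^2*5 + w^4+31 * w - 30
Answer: b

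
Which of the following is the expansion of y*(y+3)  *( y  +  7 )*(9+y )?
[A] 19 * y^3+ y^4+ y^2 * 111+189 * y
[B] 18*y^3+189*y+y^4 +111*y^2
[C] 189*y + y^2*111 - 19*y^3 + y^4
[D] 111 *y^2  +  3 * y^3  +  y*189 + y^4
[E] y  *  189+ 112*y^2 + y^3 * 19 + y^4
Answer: A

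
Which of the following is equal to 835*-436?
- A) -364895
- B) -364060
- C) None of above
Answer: B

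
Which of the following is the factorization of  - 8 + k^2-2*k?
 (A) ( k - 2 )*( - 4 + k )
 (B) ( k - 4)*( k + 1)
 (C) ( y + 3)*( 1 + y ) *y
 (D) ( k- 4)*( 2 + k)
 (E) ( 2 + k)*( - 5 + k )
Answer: D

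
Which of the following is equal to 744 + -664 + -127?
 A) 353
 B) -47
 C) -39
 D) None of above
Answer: B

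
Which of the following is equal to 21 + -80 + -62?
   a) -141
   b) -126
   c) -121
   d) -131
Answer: c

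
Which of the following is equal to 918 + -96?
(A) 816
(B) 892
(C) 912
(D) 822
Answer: D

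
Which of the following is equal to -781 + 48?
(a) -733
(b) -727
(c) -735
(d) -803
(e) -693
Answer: a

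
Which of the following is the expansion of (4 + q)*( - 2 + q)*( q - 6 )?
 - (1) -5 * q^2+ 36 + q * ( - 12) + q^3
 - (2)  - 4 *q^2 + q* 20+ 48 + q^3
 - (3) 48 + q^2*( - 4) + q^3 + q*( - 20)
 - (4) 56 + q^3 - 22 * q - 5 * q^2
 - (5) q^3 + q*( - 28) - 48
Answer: 3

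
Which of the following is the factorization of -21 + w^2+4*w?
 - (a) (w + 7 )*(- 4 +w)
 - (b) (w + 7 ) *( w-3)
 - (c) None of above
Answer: b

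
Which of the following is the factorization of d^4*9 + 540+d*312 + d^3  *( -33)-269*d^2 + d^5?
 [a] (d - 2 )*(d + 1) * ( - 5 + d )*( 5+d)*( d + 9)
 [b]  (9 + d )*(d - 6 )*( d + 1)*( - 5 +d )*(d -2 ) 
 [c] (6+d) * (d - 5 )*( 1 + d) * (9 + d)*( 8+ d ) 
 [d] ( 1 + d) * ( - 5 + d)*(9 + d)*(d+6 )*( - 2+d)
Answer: d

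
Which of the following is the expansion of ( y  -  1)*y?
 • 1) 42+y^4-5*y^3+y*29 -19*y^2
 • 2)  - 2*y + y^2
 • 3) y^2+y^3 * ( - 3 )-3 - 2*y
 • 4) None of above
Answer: 4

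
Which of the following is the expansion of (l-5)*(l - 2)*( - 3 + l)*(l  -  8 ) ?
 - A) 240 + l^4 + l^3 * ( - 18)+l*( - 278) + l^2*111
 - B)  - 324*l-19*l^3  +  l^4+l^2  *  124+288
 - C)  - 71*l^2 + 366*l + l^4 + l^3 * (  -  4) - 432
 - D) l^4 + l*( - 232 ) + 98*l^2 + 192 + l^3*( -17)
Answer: A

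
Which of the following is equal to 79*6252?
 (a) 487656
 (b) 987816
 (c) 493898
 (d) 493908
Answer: d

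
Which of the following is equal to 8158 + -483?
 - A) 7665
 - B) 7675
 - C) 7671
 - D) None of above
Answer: B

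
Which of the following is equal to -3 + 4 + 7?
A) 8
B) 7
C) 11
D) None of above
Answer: A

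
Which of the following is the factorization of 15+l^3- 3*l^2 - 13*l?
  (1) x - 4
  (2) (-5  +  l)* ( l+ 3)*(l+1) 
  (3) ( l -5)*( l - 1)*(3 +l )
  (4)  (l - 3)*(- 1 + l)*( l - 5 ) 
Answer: 3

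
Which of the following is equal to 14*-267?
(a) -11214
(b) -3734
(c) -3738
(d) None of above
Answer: c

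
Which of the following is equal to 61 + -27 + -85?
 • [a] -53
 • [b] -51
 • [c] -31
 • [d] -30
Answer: b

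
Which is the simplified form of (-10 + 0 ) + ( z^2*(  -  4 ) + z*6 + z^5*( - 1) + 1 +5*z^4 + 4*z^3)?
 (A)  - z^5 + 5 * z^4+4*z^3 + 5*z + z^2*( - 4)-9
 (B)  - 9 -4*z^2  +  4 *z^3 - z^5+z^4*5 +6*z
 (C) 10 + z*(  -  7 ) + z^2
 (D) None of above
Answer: B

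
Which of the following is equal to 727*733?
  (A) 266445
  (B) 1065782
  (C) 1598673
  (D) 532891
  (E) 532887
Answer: D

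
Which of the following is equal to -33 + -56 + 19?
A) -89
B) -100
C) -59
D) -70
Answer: D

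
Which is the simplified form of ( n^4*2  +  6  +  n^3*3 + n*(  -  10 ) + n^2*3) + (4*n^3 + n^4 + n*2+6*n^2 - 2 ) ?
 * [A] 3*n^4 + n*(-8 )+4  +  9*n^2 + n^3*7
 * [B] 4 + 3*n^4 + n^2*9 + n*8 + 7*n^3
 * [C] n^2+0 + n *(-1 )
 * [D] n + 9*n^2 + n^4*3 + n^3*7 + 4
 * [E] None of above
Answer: A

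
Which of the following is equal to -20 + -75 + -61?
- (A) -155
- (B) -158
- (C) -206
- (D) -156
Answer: D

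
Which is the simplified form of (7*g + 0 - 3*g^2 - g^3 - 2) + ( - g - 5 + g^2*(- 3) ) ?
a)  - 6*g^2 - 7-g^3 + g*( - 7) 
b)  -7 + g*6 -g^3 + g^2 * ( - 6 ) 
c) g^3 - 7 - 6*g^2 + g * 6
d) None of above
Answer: b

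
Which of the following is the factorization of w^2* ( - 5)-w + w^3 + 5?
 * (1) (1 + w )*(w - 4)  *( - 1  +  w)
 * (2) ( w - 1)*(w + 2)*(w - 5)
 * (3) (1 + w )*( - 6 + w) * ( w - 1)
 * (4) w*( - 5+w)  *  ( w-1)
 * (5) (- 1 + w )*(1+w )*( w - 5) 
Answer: 5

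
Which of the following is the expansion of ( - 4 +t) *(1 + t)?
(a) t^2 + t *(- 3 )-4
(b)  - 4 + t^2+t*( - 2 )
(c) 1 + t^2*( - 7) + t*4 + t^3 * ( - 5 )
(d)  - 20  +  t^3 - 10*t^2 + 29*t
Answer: a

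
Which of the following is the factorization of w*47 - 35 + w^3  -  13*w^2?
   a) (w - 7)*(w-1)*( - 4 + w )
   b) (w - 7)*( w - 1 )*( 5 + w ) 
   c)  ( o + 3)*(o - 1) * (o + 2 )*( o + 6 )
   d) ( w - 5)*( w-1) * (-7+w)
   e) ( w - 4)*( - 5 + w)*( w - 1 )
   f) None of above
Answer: d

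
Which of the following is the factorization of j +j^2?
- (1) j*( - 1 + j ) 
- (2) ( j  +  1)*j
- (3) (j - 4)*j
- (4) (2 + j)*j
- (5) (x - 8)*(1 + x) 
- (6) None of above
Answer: 2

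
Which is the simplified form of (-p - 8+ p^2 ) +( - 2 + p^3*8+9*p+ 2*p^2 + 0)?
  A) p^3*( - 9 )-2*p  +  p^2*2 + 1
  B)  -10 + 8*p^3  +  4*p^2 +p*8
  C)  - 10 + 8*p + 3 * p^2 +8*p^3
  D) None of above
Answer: C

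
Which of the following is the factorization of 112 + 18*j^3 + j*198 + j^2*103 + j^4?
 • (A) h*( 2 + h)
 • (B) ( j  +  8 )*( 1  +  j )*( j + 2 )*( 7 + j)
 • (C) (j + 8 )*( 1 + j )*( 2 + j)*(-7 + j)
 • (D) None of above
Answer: B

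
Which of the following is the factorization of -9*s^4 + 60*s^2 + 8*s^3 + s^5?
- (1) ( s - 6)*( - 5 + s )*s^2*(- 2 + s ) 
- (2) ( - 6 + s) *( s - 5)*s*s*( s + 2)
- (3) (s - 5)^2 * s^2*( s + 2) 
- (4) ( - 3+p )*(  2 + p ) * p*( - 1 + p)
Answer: 2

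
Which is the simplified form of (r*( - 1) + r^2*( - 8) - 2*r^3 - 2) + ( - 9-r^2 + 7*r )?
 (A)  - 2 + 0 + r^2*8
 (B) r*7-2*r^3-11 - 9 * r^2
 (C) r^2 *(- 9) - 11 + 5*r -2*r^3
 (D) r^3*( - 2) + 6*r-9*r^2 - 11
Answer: D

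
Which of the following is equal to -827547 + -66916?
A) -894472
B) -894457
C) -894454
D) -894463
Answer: D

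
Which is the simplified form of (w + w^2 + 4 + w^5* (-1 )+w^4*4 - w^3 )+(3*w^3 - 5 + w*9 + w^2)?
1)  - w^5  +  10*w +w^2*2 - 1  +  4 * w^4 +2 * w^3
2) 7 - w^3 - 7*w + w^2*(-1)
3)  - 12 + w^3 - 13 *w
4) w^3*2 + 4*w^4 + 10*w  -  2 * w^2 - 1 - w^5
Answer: 1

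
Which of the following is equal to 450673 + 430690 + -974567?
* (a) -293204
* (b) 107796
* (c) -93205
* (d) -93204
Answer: d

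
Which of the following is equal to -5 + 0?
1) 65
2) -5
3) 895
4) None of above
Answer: 2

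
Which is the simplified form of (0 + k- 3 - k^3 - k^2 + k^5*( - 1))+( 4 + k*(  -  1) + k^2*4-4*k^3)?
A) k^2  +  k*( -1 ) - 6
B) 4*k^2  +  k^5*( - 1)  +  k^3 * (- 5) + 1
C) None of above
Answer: C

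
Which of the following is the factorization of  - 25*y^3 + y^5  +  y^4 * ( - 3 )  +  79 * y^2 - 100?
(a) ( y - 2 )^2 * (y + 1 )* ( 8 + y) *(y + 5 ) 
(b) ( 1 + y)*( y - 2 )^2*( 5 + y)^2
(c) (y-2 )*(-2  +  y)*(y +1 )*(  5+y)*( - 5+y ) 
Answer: c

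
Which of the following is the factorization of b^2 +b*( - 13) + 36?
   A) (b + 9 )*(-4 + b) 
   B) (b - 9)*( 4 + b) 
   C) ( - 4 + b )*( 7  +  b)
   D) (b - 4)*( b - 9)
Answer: D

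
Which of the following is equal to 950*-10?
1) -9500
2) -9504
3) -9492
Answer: 1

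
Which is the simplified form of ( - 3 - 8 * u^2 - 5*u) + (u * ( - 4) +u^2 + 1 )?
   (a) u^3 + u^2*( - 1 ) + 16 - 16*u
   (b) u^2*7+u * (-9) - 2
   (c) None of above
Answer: c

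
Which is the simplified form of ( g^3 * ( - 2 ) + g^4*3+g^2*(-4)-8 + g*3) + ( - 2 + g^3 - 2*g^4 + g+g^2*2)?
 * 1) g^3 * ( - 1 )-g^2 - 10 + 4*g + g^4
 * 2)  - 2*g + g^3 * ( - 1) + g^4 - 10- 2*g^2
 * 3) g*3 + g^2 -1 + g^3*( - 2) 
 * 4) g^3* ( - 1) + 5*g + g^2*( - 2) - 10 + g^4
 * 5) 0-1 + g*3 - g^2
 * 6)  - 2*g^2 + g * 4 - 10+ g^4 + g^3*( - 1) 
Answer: 6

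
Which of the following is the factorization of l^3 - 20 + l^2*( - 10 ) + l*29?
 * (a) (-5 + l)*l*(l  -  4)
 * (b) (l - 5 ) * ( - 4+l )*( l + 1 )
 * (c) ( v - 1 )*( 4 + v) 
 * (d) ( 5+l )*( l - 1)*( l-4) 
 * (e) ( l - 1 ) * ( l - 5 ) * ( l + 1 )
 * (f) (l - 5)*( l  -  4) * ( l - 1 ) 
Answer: f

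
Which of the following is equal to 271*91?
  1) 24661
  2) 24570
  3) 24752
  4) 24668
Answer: 1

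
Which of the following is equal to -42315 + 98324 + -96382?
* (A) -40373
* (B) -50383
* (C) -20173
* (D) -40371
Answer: A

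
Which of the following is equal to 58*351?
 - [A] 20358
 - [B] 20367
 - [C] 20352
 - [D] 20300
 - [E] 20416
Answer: A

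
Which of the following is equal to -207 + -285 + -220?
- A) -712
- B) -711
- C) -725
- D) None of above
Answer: A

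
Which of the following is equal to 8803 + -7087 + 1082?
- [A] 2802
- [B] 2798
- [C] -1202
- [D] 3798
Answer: B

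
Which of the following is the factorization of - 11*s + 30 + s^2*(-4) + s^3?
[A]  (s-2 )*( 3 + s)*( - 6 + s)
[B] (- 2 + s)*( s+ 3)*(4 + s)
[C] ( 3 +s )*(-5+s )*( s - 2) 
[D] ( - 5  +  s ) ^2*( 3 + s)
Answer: C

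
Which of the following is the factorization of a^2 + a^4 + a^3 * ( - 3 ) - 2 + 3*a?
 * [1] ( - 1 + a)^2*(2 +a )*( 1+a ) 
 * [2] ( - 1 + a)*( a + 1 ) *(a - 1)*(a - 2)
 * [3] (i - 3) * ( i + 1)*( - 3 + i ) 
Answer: 2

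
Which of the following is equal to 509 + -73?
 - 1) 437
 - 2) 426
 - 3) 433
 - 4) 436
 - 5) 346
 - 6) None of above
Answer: 4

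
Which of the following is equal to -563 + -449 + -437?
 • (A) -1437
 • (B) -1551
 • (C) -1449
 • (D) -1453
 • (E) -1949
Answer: C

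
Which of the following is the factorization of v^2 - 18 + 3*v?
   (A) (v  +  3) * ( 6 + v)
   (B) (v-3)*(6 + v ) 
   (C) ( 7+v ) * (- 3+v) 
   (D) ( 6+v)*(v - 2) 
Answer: B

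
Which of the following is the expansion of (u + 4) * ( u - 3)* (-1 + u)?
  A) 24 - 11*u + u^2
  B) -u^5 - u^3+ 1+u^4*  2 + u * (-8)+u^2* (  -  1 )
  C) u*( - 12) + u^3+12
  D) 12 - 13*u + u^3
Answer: D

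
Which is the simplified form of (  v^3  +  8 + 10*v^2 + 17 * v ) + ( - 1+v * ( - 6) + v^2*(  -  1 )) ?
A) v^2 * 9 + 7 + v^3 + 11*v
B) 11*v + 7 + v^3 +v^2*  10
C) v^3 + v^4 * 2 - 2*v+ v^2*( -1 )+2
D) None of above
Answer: A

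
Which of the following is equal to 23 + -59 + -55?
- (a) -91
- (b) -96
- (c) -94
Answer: a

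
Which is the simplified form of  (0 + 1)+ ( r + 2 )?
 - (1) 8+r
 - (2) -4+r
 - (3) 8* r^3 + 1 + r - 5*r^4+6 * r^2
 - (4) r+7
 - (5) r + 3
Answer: 5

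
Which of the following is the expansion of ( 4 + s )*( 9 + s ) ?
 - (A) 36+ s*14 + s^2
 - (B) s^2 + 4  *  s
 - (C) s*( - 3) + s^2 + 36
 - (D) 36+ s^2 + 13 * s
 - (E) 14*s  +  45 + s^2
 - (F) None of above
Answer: D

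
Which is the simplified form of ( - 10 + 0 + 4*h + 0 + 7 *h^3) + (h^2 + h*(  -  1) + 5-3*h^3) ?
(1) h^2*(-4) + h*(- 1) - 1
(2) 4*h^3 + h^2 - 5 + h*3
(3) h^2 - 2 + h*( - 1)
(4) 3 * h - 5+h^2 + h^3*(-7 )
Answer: 2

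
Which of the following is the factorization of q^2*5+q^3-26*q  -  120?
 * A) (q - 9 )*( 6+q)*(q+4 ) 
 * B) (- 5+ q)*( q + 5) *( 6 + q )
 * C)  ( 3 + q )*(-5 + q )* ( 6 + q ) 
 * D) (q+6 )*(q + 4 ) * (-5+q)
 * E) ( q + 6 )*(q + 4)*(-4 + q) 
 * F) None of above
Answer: D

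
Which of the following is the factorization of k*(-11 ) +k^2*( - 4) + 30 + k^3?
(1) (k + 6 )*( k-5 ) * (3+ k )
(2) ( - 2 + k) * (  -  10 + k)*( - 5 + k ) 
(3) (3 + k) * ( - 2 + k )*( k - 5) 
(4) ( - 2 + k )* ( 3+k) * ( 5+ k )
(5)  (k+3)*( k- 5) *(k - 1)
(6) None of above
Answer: 3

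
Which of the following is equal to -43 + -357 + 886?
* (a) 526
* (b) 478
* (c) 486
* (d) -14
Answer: c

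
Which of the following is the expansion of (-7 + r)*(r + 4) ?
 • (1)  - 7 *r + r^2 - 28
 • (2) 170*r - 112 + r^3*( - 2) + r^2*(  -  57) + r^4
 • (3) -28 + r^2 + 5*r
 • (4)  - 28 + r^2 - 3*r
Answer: 4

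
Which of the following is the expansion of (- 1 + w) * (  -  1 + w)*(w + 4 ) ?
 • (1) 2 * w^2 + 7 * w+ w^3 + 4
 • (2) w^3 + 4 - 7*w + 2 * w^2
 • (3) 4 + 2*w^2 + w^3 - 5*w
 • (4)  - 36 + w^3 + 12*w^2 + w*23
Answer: 2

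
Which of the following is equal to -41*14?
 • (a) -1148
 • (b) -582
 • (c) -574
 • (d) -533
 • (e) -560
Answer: c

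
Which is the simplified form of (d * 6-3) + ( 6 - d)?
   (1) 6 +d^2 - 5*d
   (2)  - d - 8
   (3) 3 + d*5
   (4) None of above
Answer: 3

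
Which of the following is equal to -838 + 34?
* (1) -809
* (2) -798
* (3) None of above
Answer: 3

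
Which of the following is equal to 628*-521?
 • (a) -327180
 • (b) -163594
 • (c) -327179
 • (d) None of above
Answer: d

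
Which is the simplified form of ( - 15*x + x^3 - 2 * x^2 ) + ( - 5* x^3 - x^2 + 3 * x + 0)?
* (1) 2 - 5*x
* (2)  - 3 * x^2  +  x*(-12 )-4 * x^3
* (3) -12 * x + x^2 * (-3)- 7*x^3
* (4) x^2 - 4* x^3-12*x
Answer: 2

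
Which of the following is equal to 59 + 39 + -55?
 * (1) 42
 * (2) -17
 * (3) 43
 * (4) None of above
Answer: 3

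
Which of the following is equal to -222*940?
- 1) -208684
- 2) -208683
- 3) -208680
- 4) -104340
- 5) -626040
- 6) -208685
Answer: 3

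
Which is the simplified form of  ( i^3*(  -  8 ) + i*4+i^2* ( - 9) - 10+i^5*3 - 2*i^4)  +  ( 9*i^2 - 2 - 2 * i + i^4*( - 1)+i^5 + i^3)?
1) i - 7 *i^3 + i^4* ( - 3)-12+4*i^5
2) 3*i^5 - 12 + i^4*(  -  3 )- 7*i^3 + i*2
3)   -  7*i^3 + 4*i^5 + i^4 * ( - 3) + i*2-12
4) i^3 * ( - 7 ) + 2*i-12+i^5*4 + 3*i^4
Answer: 3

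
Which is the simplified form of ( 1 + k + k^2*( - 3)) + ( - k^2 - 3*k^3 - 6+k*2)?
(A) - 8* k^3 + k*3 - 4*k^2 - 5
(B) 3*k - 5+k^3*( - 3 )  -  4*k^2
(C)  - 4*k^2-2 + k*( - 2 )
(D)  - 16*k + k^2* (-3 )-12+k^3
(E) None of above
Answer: B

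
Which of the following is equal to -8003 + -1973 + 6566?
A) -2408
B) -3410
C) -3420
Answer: B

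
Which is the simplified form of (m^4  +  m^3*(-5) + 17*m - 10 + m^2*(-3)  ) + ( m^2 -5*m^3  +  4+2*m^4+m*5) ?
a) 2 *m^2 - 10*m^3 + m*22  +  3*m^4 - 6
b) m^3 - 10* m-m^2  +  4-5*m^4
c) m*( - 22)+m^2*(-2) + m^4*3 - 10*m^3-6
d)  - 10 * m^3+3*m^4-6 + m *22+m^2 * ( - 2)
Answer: d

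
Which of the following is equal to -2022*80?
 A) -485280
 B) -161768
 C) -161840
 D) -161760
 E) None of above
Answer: D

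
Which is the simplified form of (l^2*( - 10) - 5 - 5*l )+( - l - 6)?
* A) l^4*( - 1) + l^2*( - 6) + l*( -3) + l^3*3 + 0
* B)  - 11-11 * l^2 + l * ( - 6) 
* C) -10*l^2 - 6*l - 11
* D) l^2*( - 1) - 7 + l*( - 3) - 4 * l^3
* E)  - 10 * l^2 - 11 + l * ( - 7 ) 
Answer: C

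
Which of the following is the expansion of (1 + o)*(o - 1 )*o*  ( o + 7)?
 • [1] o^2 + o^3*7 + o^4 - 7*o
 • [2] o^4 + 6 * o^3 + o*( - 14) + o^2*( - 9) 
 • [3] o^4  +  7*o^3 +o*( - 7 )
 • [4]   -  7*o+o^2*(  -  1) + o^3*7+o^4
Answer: 4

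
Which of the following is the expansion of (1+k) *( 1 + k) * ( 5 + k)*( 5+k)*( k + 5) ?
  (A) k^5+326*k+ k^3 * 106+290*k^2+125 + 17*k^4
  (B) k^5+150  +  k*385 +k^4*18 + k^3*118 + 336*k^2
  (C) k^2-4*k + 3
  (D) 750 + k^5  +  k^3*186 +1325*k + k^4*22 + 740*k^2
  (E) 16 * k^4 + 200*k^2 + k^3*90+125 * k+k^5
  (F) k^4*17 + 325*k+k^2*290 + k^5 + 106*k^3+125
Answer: F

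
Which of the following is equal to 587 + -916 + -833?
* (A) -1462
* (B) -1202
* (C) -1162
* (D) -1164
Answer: C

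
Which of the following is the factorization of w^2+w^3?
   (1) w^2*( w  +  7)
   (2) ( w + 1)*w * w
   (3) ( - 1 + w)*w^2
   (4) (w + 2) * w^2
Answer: 2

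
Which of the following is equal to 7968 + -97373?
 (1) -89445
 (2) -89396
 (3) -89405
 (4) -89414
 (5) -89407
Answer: 3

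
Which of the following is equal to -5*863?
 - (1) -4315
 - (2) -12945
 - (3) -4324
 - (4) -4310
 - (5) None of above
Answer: 1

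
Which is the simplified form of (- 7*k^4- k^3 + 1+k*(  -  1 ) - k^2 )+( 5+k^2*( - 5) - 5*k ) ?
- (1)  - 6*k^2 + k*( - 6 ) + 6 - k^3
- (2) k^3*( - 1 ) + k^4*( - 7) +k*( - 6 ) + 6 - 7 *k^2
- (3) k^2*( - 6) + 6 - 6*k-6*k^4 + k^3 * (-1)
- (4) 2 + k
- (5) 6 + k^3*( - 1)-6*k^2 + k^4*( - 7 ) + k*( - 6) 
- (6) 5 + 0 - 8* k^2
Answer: 5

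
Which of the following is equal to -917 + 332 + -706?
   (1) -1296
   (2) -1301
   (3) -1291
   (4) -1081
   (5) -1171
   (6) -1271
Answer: 3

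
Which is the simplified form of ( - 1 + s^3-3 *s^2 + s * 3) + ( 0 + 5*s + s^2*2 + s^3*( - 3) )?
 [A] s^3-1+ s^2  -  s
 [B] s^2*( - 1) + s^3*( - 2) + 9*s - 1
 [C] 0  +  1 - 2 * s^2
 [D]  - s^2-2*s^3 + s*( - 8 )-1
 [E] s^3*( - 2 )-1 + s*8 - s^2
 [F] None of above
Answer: E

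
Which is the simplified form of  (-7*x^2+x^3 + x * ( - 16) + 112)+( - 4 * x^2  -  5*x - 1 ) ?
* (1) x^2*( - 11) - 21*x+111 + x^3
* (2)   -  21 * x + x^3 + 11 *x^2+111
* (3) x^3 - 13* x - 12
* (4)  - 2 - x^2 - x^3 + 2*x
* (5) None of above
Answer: 1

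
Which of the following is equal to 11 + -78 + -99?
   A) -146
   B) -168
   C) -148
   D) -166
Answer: D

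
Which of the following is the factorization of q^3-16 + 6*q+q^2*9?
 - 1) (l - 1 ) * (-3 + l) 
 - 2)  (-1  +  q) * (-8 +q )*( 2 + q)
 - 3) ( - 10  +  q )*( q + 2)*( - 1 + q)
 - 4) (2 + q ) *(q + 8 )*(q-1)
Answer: 4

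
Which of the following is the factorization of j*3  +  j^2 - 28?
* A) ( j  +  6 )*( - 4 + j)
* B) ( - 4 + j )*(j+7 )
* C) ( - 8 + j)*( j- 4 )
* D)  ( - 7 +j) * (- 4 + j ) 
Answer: B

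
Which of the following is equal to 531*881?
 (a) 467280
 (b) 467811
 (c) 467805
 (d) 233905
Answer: b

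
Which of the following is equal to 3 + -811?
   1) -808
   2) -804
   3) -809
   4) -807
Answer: 1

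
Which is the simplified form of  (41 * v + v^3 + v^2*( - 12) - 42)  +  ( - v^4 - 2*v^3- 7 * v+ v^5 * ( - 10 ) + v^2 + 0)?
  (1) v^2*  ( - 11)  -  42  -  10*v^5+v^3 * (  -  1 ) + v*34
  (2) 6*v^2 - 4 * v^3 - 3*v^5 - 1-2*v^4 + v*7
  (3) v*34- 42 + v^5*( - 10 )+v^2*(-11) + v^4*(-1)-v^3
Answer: 3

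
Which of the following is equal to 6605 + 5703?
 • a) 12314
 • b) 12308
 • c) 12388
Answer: b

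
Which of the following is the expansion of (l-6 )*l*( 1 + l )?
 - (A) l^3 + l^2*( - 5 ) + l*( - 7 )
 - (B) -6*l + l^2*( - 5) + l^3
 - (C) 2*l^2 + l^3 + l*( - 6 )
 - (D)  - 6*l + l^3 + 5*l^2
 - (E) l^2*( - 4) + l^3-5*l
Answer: B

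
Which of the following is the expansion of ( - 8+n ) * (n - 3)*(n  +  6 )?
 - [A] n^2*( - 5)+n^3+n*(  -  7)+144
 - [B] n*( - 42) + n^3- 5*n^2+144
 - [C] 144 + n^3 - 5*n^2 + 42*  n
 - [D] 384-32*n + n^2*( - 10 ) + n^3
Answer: B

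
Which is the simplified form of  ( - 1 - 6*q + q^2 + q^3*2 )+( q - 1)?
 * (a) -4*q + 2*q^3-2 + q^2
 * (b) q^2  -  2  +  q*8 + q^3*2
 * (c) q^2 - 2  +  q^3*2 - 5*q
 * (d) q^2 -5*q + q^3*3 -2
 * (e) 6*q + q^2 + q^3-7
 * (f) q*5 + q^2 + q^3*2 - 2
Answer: c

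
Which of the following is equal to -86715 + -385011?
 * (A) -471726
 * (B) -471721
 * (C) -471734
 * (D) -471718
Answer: A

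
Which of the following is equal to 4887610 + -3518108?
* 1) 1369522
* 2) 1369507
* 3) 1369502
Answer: 3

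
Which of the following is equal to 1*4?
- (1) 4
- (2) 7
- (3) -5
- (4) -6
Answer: 1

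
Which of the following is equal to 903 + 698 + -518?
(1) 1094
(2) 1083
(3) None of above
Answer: 2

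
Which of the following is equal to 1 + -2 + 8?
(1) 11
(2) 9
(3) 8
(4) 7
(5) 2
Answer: 4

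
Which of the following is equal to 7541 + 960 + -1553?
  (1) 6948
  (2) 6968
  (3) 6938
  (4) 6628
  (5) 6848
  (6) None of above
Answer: 1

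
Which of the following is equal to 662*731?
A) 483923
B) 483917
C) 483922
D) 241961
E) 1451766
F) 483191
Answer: C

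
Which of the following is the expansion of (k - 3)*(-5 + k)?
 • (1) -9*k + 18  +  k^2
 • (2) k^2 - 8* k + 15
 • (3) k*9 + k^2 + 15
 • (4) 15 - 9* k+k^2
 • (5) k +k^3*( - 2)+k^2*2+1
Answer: 2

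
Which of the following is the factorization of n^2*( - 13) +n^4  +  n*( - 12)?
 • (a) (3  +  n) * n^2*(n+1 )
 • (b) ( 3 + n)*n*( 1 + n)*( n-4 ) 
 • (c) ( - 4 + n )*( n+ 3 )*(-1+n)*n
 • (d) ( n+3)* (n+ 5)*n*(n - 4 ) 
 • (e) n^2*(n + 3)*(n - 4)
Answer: b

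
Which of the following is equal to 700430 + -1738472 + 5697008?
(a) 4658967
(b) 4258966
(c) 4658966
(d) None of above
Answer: c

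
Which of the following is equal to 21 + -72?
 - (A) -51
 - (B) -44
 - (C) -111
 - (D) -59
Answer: A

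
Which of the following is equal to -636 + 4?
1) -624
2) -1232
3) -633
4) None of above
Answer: 4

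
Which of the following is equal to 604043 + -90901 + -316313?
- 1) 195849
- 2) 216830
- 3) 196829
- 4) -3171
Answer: 3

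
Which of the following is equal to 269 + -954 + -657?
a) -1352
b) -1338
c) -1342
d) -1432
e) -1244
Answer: c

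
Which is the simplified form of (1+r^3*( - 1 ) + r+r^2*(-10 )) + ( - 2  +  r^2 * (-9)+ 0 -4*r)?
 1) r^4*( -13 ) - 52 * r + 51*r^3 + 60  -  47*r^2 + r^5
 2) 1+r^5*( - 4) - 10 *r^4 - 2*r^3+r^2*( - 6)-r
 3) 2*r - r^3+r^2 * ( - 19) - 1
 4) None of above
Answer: 4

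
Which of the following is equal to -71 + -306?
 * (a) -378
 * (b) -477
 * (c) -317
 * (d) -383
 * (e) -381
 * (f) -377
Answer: f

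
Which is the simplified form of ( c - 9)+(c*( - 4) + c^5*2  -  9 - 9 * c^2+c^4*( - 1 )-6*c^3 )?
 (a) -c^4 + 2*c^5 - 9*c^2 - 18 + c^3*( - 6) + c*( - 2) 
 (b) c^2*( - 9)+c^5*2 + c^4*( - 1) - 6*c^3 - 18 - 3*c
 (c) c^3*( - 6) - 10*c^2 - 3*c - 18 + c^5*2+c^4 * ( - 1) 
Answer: b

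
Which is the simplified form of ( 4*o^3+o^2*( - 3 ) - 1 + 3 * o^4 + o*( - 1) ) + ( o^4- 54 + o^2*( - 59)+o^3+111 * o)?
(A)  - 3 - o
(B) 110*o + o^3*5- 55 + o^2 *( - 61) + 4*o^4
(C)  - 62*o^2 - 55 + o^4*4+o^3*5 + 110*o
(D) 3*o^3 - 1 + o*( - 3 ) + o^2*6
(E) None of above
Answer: C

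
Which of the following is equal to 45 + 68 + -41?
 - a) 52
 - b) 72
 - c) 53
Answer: b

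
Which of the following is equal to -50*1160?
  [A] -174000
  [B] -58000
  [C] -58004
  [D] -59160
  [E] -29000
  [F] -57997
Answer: B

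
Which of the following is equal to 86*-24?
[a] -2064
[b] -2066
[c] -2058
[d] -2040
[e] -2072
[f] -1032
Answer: a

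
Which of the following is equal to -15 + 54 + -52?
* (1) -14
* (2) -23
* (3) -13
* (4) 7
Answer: 3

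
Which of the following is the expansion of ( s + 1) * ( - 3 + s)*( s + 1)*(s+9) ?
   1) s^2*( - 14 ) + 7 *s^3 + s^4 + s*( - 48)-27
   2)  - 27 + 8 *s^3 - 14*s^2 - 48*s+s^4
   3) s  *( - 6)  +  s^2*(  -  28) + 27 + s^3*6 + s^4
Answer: 2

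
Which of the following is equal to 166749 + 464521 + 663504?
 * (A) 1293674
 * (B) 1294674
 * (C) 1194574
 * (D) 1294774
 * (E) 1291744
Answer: D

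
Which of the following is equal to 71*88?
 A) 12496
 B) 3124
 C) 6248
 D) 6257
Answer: C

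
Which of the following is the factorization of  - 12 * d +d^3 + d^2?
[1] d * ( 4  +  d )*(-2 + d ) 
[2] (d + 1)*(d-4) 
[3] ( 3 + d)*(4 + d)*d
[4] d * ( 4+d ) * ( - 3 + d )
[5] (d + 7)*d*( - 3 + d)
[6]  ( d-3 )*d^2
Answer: 4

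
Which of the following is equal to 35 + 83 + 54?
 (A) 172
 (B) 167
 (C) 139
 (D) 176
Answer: A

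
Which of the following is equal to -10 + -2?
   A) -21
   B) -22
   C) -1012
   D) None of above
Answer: D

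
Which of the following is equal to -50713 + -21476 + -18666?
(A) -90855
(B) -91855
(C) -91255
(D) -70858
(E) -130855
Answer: A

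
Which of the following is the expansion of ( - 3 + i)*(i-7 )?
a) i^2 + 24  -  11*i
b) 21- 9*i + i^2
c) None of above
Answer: c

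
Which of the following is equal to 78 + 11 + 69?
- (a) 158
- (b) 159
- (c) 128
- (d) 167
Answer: a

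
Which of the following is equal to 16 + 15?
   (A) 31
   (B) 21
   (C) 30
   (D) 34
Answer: A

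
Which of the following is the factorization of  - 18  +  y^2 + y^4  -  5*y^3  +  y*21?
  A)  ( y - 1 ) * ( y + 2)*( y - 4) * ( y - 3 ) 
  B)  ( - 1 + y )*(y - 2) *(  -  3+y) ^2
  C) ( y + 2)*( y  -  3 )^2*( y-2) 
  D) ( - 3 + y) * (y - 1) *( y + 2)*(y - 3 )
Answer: D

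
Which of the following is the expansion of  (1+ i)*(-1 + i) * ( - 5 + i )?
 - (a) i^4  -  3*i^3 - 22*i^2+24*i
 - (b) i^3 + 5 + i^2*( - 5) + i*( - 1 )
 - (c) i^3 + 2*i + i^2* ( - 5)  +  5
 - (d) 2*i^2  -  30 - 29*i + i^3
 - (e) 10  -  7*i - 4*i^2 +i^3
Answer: b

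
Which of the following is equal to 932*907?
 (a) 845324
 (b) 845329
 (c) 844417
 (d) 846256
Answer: a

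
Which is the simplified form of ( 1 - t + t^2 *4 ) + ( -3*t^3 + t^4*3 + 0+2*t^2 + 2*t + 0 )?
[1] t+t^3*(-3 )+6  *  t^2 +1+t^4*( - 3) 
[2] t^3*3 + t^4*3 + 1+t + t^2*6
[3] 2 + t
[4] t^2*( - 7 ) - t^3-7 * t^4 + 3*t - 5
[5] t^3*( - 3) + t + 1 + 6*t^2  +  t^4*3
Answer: 5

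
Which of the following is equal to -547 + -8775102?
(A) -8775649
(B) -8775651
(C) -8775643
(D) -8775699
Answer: A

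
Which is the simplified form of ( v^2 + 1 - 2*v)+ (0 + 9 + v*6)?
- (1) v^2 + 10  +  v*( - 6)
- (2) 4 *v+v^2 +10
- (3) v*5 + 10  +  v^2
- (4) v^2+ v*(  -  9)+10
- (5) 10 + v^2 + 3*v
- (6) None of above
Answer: 2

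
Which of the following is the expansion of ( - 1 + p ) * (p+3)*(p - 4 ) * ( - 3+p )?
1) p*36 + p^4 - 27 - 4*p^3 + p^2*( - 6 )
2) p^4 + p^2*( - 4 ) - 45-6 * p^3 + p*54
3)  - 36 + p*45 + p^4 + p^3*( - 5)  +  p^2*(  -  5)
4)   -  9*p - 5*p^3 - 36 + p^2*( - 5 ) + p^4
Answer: 3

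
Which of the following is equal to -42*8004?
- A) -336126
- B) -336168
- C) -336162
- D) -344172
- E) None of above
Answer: B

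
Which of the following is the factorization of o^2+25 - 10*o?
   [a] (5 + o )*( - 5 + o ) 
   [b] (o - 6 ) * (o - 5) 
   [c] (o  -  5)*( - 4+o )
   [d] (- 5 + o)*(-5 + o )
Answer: d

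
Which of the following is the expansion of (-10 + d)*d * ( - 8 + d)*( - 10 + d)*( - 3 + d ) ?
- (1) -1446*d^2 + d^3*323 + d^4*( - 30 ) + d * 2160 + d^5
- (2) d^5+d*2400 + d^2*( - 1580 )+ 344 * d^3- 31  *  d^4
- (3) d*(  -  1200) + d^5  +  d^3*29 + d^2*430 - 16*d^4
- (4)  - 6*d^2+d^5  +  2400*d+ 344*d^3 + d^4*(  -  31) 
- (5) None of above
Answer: 2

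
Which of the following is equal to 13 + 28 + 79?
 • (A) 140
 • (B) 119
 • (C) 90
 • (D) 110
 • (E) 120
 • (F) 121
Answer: E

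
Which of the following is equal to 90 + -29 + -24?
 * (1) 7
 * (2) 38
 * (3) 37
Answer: 3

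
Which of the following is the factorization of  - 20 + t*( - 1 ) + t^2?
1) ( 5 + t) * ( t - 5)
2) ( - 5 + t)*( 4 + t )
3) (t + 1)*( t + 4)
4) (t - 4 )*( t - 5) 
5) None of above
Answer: 2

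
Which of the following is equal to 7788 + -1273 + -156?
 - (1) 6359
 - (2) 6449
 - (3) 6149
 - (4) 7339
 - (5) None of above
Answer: 1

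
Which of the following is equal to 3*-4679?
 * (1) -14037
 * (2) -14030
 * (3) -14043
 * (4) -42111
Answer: 1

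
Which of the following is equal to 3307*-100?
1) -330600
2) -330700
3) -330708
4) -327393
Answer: 2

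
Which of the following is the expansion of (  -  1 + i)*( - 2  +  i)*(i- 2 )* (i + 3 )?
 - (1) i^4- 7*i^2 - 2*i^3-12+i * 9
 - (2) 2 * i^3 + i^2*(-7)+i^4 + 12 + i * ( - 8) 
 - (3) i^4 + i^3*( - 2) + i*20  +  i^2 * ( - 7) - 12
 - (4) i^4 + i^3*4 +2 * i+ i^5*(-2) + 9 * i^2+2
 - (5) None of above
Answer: 3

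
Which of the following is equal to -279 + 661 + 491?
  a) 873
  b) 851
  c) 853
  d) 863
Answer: a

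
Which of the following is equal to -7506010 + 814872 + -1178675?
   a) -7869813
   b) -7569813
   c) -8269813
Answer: a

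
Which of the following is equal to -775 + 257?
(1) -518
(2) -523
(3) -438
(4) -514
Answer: 1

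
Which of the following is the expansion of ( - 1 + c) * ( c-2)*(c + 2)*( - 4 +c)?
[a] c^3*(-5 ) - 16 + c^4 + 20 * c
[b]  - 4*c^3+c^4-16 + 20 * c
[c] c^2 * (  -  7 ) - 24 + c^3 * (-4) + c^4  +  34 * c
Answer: a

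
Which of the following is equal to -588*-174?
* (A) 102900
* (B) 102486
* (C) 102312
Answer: C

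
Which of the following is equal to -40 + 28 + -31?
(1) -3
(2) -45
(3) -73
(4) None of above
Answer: 4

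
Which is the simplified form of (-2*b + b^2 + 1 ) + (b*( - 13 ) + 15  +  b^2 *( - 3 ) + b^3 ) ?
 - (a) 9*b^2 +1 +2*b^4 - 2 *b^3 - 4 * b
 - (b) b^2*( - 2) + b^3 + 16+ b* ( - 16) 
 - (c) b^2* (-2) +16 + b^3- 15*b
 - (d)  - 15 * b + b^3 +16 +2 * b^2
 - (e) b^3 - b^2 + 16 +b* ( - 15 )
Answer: c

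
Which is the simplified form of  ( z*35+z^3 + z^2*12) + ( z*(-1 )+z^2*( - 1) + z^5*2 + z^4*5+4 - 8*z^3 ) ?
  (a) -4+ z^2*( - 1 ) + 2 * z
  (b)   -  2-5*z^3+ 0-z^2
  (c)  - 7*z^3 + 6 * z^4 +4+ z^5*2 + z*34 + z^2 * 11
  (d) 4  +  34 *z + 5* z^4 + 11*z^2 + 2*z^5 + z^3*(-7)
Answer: d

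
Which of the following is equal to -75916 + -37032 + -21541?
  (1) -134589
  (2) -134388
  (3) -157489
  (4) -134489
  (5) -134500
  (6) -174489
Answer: 4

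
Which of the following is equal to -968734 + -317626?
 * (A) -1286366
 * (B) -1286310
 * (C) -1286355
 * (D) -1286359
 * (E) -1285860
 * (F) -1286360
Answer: F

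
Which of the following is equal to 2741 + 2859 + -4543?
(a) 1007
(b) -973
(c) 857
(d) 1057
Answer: d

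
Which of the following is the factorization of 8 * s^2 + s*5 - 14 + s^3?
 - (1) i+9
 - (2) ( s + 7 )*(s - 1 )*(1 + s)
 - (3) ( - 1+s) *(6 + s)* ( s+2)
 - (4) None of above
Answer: 4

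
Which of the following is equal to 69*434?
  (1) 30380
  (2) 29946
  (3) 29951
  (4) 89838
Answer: 2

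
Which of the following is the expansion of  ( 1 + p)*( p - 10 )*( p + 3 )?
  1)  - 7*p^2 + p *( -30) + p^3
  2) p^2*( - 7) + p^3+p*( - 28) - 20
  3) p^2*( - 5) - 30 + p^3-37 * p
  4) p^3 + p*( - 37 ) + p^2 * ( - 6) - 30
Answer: 4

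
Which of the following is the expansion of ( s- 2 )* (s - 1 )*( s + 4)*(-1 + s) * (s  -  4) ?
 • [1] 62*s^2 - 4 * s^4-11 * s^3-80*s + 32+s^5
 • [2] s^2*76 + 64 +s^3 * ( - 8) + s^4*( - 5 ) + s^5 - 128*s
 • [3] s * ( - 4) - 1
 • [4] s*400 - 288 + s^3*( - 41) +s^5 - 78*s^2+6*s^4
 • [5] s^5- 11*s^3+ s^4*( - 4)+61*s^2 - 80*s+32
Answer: 1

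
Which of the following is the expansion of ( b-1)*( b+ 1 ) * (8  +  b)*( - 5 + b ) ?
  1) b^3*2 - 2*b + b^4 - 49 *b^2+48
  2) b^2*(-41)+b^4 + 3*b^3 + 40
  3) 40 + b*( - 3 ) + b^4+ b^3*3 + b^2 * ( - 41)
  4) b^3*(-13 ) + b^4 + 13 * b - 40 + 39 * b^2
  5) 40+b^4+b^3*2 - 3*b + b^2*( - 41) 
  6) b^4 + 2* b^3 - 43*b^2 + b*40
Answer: 3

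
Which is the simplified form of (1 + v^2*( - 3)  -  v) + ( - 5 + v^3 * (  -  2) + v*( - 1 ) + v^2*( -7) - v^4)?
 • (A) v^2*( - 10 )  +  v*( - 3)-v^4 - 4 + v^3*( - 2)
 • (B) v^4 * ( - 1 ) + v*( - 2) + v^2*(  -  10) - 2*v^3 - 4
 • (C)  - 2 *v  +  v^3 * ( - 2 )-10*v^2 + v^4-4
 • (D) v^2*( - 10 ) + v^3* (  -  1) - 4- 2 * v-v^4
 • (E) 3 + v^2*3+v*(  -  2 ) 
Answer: B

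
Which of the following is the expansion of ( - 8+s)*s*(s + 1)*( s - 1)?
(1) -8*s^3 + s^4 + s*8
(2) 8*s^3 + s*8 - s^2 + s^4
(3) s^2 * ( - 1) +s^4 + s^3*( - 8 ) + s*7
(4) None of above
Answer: 4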